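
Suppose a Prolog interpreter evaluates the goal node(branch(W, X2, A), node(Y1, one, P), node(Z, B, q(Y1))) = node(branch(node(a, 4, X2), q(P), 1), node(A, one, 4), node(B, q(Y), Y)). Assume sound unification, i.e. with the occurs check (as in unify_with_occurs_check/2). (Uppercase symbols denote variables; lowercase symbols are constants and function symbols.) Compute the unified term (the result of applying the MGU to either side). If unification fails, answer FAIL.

Decompose node/3: branch(W, X2, A) = branch(node(a, 4, X2), q(P), 1),  node(Y1, one, P) = node(A, one, 4),  node(Z, B, q(Y1)) = node(B, q(Y), Y).
Decompose branch/3: W = node(a, 4, X2),  X2 = q(P),  A = 1.
Bind W := node(a, 4, X2); no other remaining equation mentions W.
Bind X2 := q(P); no other remaining equation mentions X2. Substituting into the earlier binding gives W := node(a, 4, q(P)).
Bind A := 1; substituting into the one remaining equation that mentions A gives: node(Y1, one, P) = node(1, one, 4).
Decompose node/3: Y1 = 1,  one = one,  P = 4.
Bind Y1 := 1; substituting into the one remaining equation that mentions Y1 gives: node(Z, B, q(1)) = node(B, q(Y), Y).
Delete trivial equation one = one.
Bind P := 4; no other remaining equation mentions P. Substituting into the earlier bindings gives W := node(a, 4, q(4)), X2 := q(4).
Decompose node/3: Z = B,  B = q(Y),  q(1) = Y.
Bind Z := B; no other remaining equation mentions Z.
Bind B := q(Y); no other remaining equation mentions B. Substituting into the earlier binding gives Z := q(Y).
Bind Y := q(1). Substituting into the earlier bindings gives Z := q(q(1)), B := q(q(1)).
Applying the MGU to either side gives node(branch(node(a, 4, q(4)), q(4), 1), node(1, one, 4), node(q(q(1)), q(q(1)), q(1))).

node(branch(node(a, 4, q(4)), q(4), 1), node(1, one, 4), node(q(q(1)), q(q(1)), q(1)))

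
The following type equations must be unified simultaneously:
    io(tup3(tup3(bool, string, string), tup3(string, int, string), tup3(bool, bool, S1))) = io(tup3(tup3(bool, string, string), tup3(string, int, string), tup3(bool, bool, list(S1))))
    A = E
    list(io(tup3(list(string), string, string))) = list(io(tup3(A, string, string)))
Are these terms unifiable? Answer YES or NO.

NO

Decompose io/1: tup3(tup3(bool, string, string), tup3(string, int, string), tup3(bool, bool, S1)) = tup3(tup3(bool, string, string), tup3(string, int, string), tup3(bool, bool, list(S1))).
Decompose tup3/3: tup3(bool, string, string) = tup3(bool, string, string),  tup3(string, int, string) = tup3(string, int, string),  tup3(bool, bool, S1) = tup3(bool, bool, list(S1)).
Delete trivial equation tup3(bool, string, string) = tup3(bool, string, string).
Delete trivial equation tup3(string, int, string) = tup3(string, int, string).
Decompose tup3/3: bool = bool,  bool = bool,  S1 = list(S1).
Delete trivial equation bool = bool.
Delete trivial equation bool = bool.
Occurs check fails: S1 occurs in list(S1); the equation S1 = list(S1) has no finite solution.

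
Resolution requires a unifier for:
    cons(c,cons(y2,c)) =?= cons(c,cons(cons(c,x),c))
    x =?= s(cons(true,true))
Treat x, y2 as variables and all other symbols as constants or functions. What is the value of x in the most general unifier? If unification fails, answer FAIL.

Decompose cons/2: c =?= c,  cons(y2,c) =?= cons(cons(c,x),c).
Delete trivial equation c =?= c.
Decompose cons/2: y2 =?= cons(c,x),  c =?= c.
Bind y2 := cons(c,x); no other remaining equation mentions y2.
Delete trivial equation c =?= c.
Bind x := s(cons(true,true)). Substituting into the earlier binding gives y2 := cons(c,s(cons(true,true))).
MGU = { y2 -> cons(c,s(cons(true,true))), x -> s(cons(true,true)) }, so x -> s(cons(true,true)).

s(cons(true,true))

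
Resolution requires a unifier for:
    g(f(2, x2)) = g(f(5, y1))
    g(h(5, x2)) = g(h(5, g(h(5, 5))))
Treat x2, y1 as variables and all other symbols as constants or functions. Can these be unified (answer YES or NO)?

Decompose g/1: f(2, x2) = f(5, y1).
Decompose f/2: 2 = 5,  x2 = y1.
Clash: constants 2 and 5 differ; no unifier exists.

NO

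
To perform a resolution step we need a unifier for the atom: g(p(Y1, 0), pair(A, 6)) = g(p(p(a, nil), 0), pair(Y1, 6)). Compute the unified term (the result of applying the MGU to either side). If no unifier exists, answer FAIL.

g(p(p(a, nil), 0), pair(p(a, nil), 6))

Decompose g/2: p(Y1, 0) = p(p(a, nil), 0),  pair(A, 6) = pair(Y1, 6).
Decompose p/2: Y1 = p(a, nil),  0 = 0.
Bind Y1 := p(a, nil); substituting into the one remaining equation that mentions Y1 gives: pair(A, 6) = pair(p(a, nil), 6).
Delete trivial equation 0 = 0.
Decompose pair/2: A = p(a, nil),  6 = 6.
Bind A := p(a, nil); no other remaining equation mentions A.
Delete trivial equation 6 = 6.
Applying the MGU to either side gives g(p(p(a, nil), 0), pair(p(a, nil), 6)).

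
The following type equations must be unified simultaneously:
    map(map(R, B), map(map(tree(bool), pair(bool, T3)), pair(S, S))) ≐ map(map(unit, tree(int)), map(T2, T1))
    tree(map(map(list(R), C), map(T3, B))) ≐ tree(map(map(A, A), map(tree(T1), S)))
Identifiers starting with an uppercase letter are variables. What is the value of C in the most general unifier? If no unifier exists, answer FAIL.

Decompose map/2: map(R, B) ≐ map(unit, tree(int)),  map(map(tree(bool), pair(bool, T3)), pair(S, S)) ≐ map(T2, T1).
Decompose map/2: R ≐ unit,  B ≐ tree(int).
Bind R := unit; substituting into the one remaining equation that mentions R gives: tree(map(map(list(unit), C), map(T3, B))) ≐ tree(map(map(A, A), map(tree(T1), S))).
Bind B := tree(int); substituting into the one remaining equation that mentions B gives: tree(map(map(list(unit), C), map(T3, tree(int)))) ≐ tree(map(map(A, A), map(tree(T1), S))).
Decompose map/2: map(tree(bool), pair(bool, T3)) ≐ T2,  pair(S, S) ≐ T1.
Bind T2 := map(tree(bool), pair(bool, T3)); no other remaining equation mentions T2.
Bind T1 := pair(S, S); substituting into the remaining equation gives: tree(map(map(list(unit), C), map(T3, tree(int)))) ≐ tree(map(map(A, A), map(tree(pair(S, S)), S))).
Decompose tree/1: map(map(list(unit), C), map(T3, tree(int))) ≐ map(map(A, A), map(tree(pair(S, S)), S)).
Decompose map/2: map(list(unit), C) ≐ map(A, A),  map(T3, tree(int)) ≐ map(tree(pair(S, S)), S).
Decompose map/2: list(unit) ≐ A,  C ≐ A.
Bind A := list(unit); substituting into the one remaining equation that mentions A gives: C ≐ list(unit).
Bind C := list(unit); no other remaining equation mentions C.
Decompose map/2: T3 ≐ tree(pair(S, S)),  tree(int) ≐ S.
Bind T3 := tree(pair(S, S)); no other remaining equation mentions T3. Substituting into the earlier binding gives T2 := map(tree(bool), pair(bool, tree(pair(S, S)))).
Bind S := tree(int). Substituting into the earlier bindings gives T2 := map(tree(bool), pair(bool, tree(pair(tree(int), tree(int))))), T1 := pair(tree(int), tree(int)), T3 := tree(pair(tree(int), tree(int))).
MGU = { R -> unit, B -> tree(int), T2 -> map(tree(bool), pair(bool, tree(pair(tree(int), tree(int))))), T1 -> pair(tree(int), tree(int)), A -> list(unit), C -> list(unit), T3 -> tree(pair(tree(int), tree(int))), S -> tree(int) }, so C -> list(unit).

list(unit)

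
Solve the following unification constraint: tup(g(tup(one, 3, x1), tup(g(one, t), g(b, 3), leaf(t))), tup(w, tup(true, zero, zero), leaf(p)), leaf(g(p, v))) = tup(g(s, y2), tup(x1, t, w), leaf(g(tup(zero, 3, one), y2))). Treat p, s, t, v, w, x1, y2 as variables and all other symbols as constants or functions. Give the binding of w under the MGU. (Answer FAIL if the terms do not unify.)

Decompose tup/3: g(tup(one, 3, x1), tup(g(one, t), g(b, 3), leaf(t))) = g(s, y2),  tup(w, tup(true, zero, zero), leaf(p)) = tup(x1, t, w),  leaf(g(p, v)) = leaf(g(tup(zero, 3, one), y2)).
Decompose g/2: tup(one, 3, x1) = s,  tup(g(one, t), g(b, 3), leaf(t)) = y2.
Bind s := tup(one, 3, x1); no other remaining equation mentions s.
Bind y2 := tup(g(one, t), g(b, 3), leaf(t)); substituting into the one remaining equation that mentions y2 gives: leaf(g(p, v)) = leaf(g(tup(zero, 3, one), tup(g(one, t), g(b, 3), leaf(t)))).
Decompose tup/3: w = x1,  tup(true, zero, zero) = t,  leaf(p) = w.
Bind w := x1; substituting into the one remaining equation that mentions w gives: leaf(p) = x1.
Bind t := tup(true, zero, zero); substituting into the one remaining equation that mentions t gives: leaf(g(p, v)) = leaf(g(tup(zero, 3, one), tup(g(one, tup(true, zero, zero)), g(b, 3), leaf(tup(true, zero, zero))))). Substituting into the earlier binding gives y2 := tup(g(one, tup(true, zero, zero)), g(b, 3), leaf(tup(true, zero, zero))).
Bind x1 := leaf(p); no other remaining equation mentions x1. Substituting into the earlier bindings gives s := tup(one, 3, leaf(p)), w := leaf(p).
Decompose leaf/1: g(p, v) = g(tup(zero, 3, one), tup(g(one, tup(true, zero, zero)), g(b, 3), leaf(tup(true, zero, zero)))).
Decompose g/2: p = tup(zero, 3, one),  v = tup(g(one, tup(true, zero, zero)), g(b, 3), leaf(tup(true, zero, zero))).
Bind p := tup(zero, 3, one); no other remaining equation mentions p. Substituting into the earlier bindings gives s := tup(one, 3, leaf(tup(zero, 3, one))), w := leaf(tup(zero, 3, one)), x1 := leaf(tup(zero, 3, one)).
Bind v := tup(g(one, tup(true, zero, zero)), g(b, 3), leaf(tup(true, zero, zero))).
MGU = { s -> tup(one, 3, leaf(tup(zero, 3, one))), y2 -> tup(g(one, tup(true, zero, zero)), g(b, 3), leaf(tup(true, zero, zero))), w -> leaf(tup(zero, 3, one)), t -> tup(true, zero, zero), x1 -> leaf(tup(zero, 3, one)), p -> tup(zero, 3, one), v -> tup(g(one, tup(true, zero, zero)), g(b, 3), leaf(tup(true, zero, zero))) }, so w -> leaf(tup(zero, 3, one)).

leaf(tup(zero, 3, one))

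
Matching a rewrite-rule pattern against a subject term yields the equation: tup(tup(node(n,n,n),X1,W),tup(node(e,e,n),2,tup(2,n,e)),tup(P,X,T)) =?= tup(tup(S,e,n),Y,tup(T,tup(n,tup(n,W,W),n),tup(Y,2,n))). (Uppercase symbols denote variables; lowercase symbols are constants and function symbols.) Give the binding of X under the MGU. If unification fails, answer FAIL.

Decompose tup/3: tup(node(n,n,n),X1,W) =?= tup(S,e,n),  tup(node(e,e,n),2,tup(2,n,e)) =?= Y,  tup(P,X,T) =?= tup(T,tup(n,tup(n,W,W),n),tup(Y,2,n)).
Decompose tup/3: node(n,n,n) =?= S,  X1 =?= e,  W =?= n.
Bind S := node(n,n,n); no other remaining equation mentions S.
Bind X1 := e; no other remaining equation mentions X1.
Bind W := n; substituting into the one remaining equation that mentions W gives: tup(P,X,T) =?= tup(T,tup(n,tup(n,n,n),n),tup(Y,2,n)).
Bind Y := tup(node(e,e,n),2,tup(2,n,e)); substituting into the remaining equation gives: tup(P,X,T) =?= tup(T,tup(n,tup(n,n,n),n),tup(tup(node(e,e,n),2,tup(2,n,e)),2,n)).
Decompose tup/3: P =?= T,  X =?= tup(n,tup(n,n,n),n),  T =?= tup(tup(node(e,e,n),2,tup(2,n,e)),2,n).
Bind P := T; no other remaining equation mentions P.
Bind X := tup(n,tup(n,n,n),n); no other remaining equation mentions X.
Bind T := tup(tup(node(e,e,n),2,tup(2,n,e)),2,n). Substituting into the earlier binding gives P := tup(tup(node(e,e,n),2,tup(2,n,e)),2,n).
MGU = { S ↦ node(n,n,n), X1 ↦ e, W ↦ n, Y ↦ tup(node(e,e,n),2,tup(2,n,e)), P ↦ tup(tup(node(e,e,n),2,tup(2,n,e)),2,n), X ↦ tup(n,tup(n,n,n),n), T ↦ tup(tup(node(e,e,n),2,tup(2,n,e)),2,n) }, so X ↦ tup(n,tup(n,n,n),n).

tup(n,tup(n,n,n),n)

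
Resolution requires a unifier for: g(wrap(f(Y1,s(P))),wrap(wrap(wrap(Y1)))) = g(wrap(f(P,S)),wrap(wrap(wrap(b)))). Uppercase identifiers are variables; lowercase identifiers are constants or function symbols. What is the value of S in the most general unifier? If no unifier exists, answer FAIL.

Decompose g/2: wrap(f(Y1,s(P))) = wrap(f(P,S)),  wrap(wrap(wrap(Y1))) = wrap(wrap(wrap(b))).
Decompose wrap/1: f(Y1,s(P)) = f(P,S).
Decompose f/2: Y1 = P,  s(P) = S.
Bind Y1 := P; substituting into the one remaining equation that mentions Y1 gives: wrap(wrap(wrap(P))) = wrap(wrap(wrap(b))).
Bind S := s(P); no other remaining equation mentions S.
Decompose wrap/1: wrap(wrap(P)) = wrap(wrap(b)).
Decompose wrap/1: wrap(P) = wrap(b).
Decompose wrap/1: P = b.
Bind P := b. Substituting into the earlier bindings gives Y1 := b, S := s(b).
MGU = { Y1 -> b, S -> s(b), P -> b }, so S -> s(b).

s(b)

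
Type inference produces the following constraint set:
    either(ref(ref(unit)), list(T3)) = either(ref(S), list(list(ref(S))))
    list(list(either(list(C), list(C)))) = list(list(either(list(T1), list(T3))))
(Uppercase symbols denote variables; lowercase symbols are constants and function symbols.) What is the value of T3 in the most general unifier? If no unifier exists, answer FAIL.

list(ref(ref(unit)))

Decompose either/2: ref(ref(unit)) = ref(S),  list(T3) = list(list(ref(S))).
Decompose ref/1: ref(unit) = S.
Bind S := ref(unit); substituting into the one remaining equation that mentions S gives: list(T3) = list(list(ref(ref(unit)))).
Decompose list/1: T3 = list(ref(ref(unit))).
Bind T3 := list(ref(ref(unit))); substituting into the remaining equation gives: list(list(either(list(C), list(C)))) = list(list(either(list(T1), list(list(ref(ref(unit))))))).
Decompose list/1: list(either(list(C), list(C))) = list(either(list(T1), list(list(ref(ref(unit)))))).
Decompose list/1: either(list(C), list(C)) = either(list(T1), list(list(ref(ref(unit))))).
Decompose either/2: list(C) = list(T1),  list(C) = list(list(ref(ref(unit)))).
Decompose list/1: C = T1.
Bind C := T1; substituting into the remaining equation gives: list(T1) = list(list(ref(ref(unit)))).
Decompose list/1: T1 = list(ref(ref(unit))).
Bind T1 := list(ref(ref(unit))). Substituting into the earlier binding gives C := list(ref(ref(unit))).
MGU = { S := ref(unit), T3 := list(ref(ref(unit))), C := list(ref(ref(unit))), T1 := list(ref(ref(unit))) }, so T3 := list(ref(ref(unit))).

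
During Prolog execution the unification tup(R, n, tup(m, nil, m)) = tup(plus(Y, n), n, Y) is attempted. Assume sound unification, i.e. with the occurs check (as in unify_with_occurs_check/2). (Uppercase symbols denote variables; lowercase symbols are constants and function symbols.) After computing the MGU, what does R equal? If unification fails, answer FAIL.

plus(tup(m, nil, m), n)

Decompose tup/3: R = plus(Y, n),  n = n,  tup(m, nil, m) = Y.
Bind R := plus(Y, n); no other remaining equation mentions R.
Delete trivial equation n = n.
Bind Y := tup(m, nil, m). Substituting into the earlier binding gives R := plus(tup(m, nil, m), n).
MGU = { R ↦ plus(tup(m, nil, m), n), Y ↦ tup(m, nil, m) }, so R ↦ plus(tup(m, nil, m), n).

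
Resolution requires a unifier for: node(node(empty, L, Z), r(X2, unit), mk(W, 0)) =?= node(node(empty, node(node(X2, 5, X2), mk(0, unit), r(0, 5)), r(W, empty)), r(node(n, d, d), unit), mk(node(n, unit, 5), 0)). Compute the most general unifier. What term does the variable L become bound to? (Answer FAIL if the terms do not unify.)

node(node(node(n, d, d), 5, node(n, d, d)), mk(0, unit), r(0, 5))

Decompose node/3: node(empty, L, Z) =?= node(empty, node(node(X2, 5, X2), mk(0, unit), r(0, 5)), r(W, empty)),  r(X2, unit) =?= r(node(n, d, d), unit),  mk(W, 0) =?= mk(node(n, unit, 5), 0).
Decompose node/3: empty =?= empty,  L =?= node(node(X2, 5, X2), mk(0, unit), r(0, 5)),  Z =?= r(W, empty).
Delete trivial equation empty =?= empty.
Bind L := node(node(X2, 5, X2), mk(0, unit), r(0, 5)); no other remaining equation mentions L.
Bind Z := r(W, empty); no other remaining equation mentions Z.
Decompose r/2: X2 =?= node(n, d, d),  unit =?= unit.
Bind X2 := node(n, d, d); no other remaining equation mentions X2. Substituting into the earlier binding gives L := node(node(node(n, d, d), 5, node(n, d, d)), mk(0, unit), r(0, 5)).
Delete trivial equation unit =?= unit.
Decompose mk/2: W =?= node(n, unit, 5),  0 =?= 0.
Bind W := node(n, unit, 5); no other remaining equation mentions W. Substituting into the earlier binding gives Z := r(node(n, unit, 5), empty).
Delete trivial equation 0 =?= 0.
MGU = { L -> node(node(node(n, d, d), 5, node(n, d, d)), mk(0, unit), r(0, 5)), Z -> r(node(n, unit, 5), empty), X2 -> node(n, d, d), W -> node(n, unit, 5) }, so L -> node(node(node(n, d, d), 5, node(n, d, d)), mk(0, unit), r(0, 5)).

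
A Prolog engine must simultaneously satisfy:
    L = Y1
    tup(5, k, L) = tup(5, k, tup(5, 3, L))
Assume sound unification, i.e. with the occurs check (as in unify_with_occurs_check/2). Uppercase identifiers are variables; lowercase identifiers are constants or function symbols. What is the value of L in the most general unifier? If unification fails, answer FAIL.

Bind L := Y1; substituting into the remaining equation gives: tup(5, k, Y1) = tup(5, k, tup(5, 3, Y1)).
Decompose tup/3: 5 = 5,  k = k,  Y1 = tup(5, 3, Y1).
Delete trivial equation 5 = 5.
Delete trivial equation k = k.
Occurs check fails: Y1 occurs in tup(5, 3, Y1); the equation Y1 = tup(5, 3, Y1) has no finite solution.

FAIL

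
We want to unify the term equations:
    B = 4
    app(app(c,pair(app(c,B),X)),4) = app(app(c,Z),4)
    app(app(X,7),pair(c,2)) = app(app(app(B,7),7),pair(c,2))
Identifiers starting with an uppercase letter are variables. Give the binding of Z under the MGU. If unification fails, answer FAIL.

Bind B := 4; substituting into the remaining equations gives: app(app(c,pair(app(c,4),X)),4) = app(app(c,Z),4),  app(app(X,7),pair(c,2)) = app(app(app(4,7),7),pair(c,2)).
Decompose app/2: app(c,pair(app(c,4),X)) = app(c,Z),  4 = 4.
Decompose app/2: c = c,  pair(app(c,4),X) = Z.
Delete trivial equation c = c.
Bind Z := pair(app(c,4),X); no other remaining equation mentions Z.
Delete trivial equation 4 = 4.
Decompose app/2: app(X,7) = app(app(4,7),7),  pair(c,2) = pair(c,2).
Decompose app/2: X = app(4,7),  7 = 7.
Bind X := app(4,7); no other remaining equation mentions X. Substituting into the earlier binding gives Z := pair(app(c,4),app(4,7)).
Delete trivial equation 7 = 7.
Delete trivial equation pair(c,2) = pair(c,2).
MGU = { B -> 4, Z -> pair(app(c,4),app(4,7)), X -> app(4,7) }, so Z -> pair(app(c,4),app(4,7)).

pair(app(c,4),app(4,7))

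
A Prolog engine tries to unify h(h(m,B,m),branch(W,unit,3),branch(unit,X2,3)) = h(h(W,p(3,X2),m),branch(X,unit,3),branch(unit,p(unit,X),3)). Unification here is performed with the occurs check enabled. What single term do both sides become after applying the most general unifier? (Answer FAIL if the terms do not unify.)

h(h(m,p(3,p(unit,m)),m),branch(m,unit,3),branch(unit,p(unit,m),3))

Decompose h/3: h(m,B,m) = h(W,p(3,X2),m),  branch(W,unit,3) = branch(X,unit,3),  branch(unit,X2,3) = branch(unit,p(unit,X),3).
Decompose h/3: m = W,  B = p(3,X2),  m = m.
Bind W := m; substituting into the one remaining equation that mentions W gives: branch(m,unit,3) = branch(X,unit,3).
Bind B := p(3,X2); no other remaining equation mentions B.
Delete trivial equation m = m.
Decompose branch/3: m = X,  unit = unit,  3 = 3.
Bind X := m; substituting into the one remaining equation that mentions X gives: branch(unit,X2,3) = branch(unit,p(unit,m),3).
Delete trivial equation unit = unit.
Delete trivial equation 3 = 3.
Decompose branch/3: unit = unit,  X2 = p(unit,m),  3 = 3.
Delete trivial equation unit = unit.
Bind X2 := p(unit,m); no other remaining equation mentions X2. Substituting into the earlier binding gives B := p(3,p(unit,m)).
Delete trivial equation 3 = 3.
Applying the MGU to either side gives h(h(m,p(3,p(unit,m)),m),branch(m,unit,3),branch(unit,p(unit,m),3)).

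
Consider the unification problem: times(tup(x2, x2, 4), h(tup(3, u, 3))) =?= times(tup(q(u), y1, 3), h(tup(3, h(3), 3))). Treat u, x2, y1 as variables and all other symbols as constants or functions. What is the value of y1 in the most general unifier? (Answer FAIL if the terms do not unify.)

Decompose times/2: tup(x2, x2, 4) =?= tup(q(u), y1, 3),  h(tup(3, u, 3)) =?= h(tup(3, h(3), 3)).
Decompose tup/3: x2 =?= q(u),  x2 =?= y1,  4 =?= 3.
Bind x2 := q(u); substituting into the one remaining equation that mentions x2 gives: q(u) =?= y1.
Bind y1 := q(u); no other remaining equation mentions y1.
Clash: constants 4 and 3 differ; no unifier exists.

FAIL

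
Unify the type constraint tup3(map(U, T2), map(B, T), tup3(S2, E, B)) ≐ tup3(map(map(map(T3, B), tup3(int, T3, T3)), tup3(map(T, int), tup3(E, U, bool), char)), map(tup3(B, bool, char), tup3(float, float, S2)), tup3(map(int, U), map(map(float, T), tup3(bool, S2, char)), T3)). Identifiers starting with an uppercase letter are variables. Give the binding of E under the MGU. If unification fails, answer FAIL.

Decompose tup3/3: map(U, T2) ≐ map(map(map(T3, B), tup3(int, T3, T3)), tup3(map(T, int), tup3(E, U, bool), char)),  map(B, T) ≐ map(tup3(B, bool, char), tup3(float, float, S2)),  tup3(S2, E, B) ≐ tup3(map(int, U), map(map(float, T), tup3(bool, S2, char)), T3).
Decompose map/2: U ≐ map(map(T3, B), tup3(int, T3, T3)),  T2 ≐ tup3(map(T, int), tup3(E, U, bool), char).
Bind U := map(map(T3, B), tup3(int, T3, T3)); substituting into the 2 remaining equations that mention U gives: T2 ≐ tup3(map(T, int), tup3(E, map(map(T3, B), tup3(int, T3, T3)), bool), char),  tup3(S2, E, B) ≐ tup3(map(int, map(map(T3, B), tup3(int, T3, T3))), map(map(float, T), tup3(bool, S2, char)), T3).
Bind T2 := tup3(map(T, int), tup3(E, map(map(T3, B), tup3(int, T3, T3)), bool), char); no other remaining equation mentions T2.
Decompose map/2: B ≐ tup3(B, bool, char),  T ≐ tup3(float, float, S2).
Occurs check fails: B occurs in tup3(B, bool, char); the equation B ≐ tup3(B, bool, char) has no finite solution.

FAIL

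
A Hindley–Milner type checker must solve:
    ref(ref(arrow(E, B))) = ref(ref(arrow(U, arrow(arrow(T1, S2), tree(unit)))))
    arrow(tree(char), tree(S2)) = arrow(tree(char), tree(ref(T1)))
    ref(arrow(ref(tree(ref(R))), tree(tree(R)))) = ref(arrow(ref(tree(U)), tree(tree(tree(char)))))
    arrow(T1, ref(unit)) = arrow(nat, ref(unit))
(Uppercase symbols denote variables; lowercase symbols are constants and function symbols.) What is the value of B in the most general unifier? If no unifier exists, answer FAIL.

Decompose ref/1: ref(arrow(E, B)) = ref(arrow(U, arrow(arrow(T1, S2), tree(unit)))).
Decompose ref/1: arrow(E, B) = arrow(U, arrow(arrow(T1, S2), tree(unit))).
Decompose arrow/2: E = U,  B = arrow(arrow(T1, S2), tree(unit)).
Bind E := U; no other remaining equation mentions E.
Bind B := arrow(arrow(T1, S2), tree(unit)); no other remaining equation mentions B.
Decompose arrow/2: tree(char) = tree(char),  tree(S2) = tree(ref(T1)).
Delete trivial equation tree(char) = tree(char).
Decompose tree/1: S2 = ref(T1).
Bind S2 := ref(T1); no other remaining equation mentions S2. Substituting into the earlier binding gives B := arrow(arrow(T1, ref(T1)), tree(unit)).
Decompose ref/1: arrow(ref(tree(ref(R))), tree(tree(R))) = arrow(ref(tree(U)), tree(tree(tree(char)))).
Decompose arrow/2: ref(tree(ref(R))) = ref(tree(U)),  tree(tree(R)) = tree(tree(tree(char))).
Decompose ref/1: tree(ref(R)) = tree(U).
Decompose tree/1: ref(R) = U.
Bind U := ref(R); no other remaining equation mentions U. Substituting into the earlier binding gives E := ref(R).
Decompose tree/1: tree(R) = tree(tree(char)).
Decompose tree/1: R = tree(char).
Bind R := tree(char); no other remaining equation mentions R. Substituting into the earlier bindings gives E := ref(tree(char)), U := ref(tree(char)).
Decompose arrow/2: T1 = nat,  ref(unit) = ref(unit).
Bind T1 := nat; no other remaining equation mentions T1. Substituting into the earlier bindings gives B := arrow(arrow(nat, ref(nat)), tree(unit)), S2 := ref(nat).
Delete trivial equation ref(unit) = ref(unit).
MGU = { E ↦ ref(tree(char)), B ↦ arrow(arrow(nat, ref(nat)), tree(unit)), S2 ↦ ref(nat), U ↦ ref(tree(char)), R ↦ tree(char), T1 ↦ nat }, so B ↦ arrow(arrow(nat, ref(nat)), tree(unit)).

arrow(arrow(nat, ref(nat)), tree(unit))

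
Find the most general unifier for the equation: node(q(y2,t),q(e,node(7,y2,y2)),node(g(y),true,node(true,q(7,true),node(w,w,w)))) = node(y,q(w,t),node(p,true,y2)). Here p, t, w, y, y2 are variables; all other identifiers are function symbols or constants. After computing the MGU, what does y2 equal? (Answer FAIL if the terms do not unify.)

node(true,q(7,true),node(e,e,e))

Decompose node/3: q(y2,t) = y,  q(e,node(7,y2,y2)) = q(w,t),  node(g(y),true,node(true,q(7,true),node(w,w,w))) = node(p,true,y2).
Bind y := q(y2,t); substituting into the one remaining equation that mentions y gives: node(g(q(y2,t)),true,node(true,q(7,true),node(w,w,w))) = node(p,true,y2).
Decompose q/2: e = w,  node(7,y2,y2) = t.
Bind w := e; substituting into the one remaining equation that mentions w gives: node(g(q(y2,t)),true,node(true,q(7,true),node(e,e,e))) = node(p,true,y2).
Bind t := node(7,y2,y2); substituting into the remaining equation gives: node(g(q(y2,node(7,y2,y2))),true,node(true,q(7,true),node(e,e,e))) = node(p,true,y2). Substituting into the earlier binding gives y := q(y2,node(7,y2,y2)).
Decompose node/3: g(q(y2,node(7,y2,y2))) = p,  true = true,  node(true,q(7,true),node(e,e,e)) = y2.
Bind p := g(q(y2,node(7,y2,y2))); no other remaining equation mentions p.
Delete trivial equation true = true.
Bind y2 := node(true,q(7,true),node(e,e,e)). Substituting into the earlier bindings gives y := q(node(true,q(7,true),node(e,e,e)),node(7,node(true,q(7,true),node(e,e,e)),node(true,q(7,true),node(e,e,e)))), t := node(7,node(true,q(7,true),node(e,e,e)),node(true,q(7,true),node(e,e,e))), p := g(q(node(true,q(7,true),node(e,e,e)),node(7,node(true,q(7,true),node(e,e,e)),node(true,q(7,true),node(e,e,e))))).
MGU = { y := q(node(true,q(7,true),node(e,e,e)),node(7,node(true,q(7,true),node(e,e,e)),node(true,q(7,true),node(e,e,e)))), w := e, t := node(7,node(true,q(7,true),node(e,e,e)),node(true,q(7,true),node(e,e,e))), p := g(q(node(true,q(7,true),node(e,e,e)),node(7,node(true,q(7,true),node(e,e,e)),node(true,q(7,true),node(e,e,e))))), y2 := node(true,q(7,true),node(e,e,e)) }, so y2 := node(true,q(7,true),node(e,e,e)).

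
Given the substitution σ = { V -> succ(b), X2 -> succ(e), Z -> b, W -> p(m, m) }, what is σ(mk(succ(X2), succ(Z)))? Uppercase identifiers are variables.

mk(succ(succ(e)), succ(b))

Replace each occurrence of X2 with succ(e).
Replace each occurrence of Z with b.
Result: mk(succ(succ(e)), succ(b)).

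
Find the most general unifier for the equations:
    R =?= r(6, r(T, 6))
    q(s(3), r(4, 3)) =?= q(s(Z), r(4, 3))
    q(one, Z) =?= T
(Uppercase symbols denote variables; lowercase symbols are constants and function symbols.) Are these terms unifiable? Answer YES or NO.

YES

Bind R := r(6, r(T, 6)); no other remaining equation mentions R.
Decompose q/2: s(3) =?= s(Z),  r(4, 3) =?= r(4, 3).
Decompose s/1: 3 =?= Z.
Bind Z := 3; substituting into the one remaining equation that mentions Z gives: q(one, 3) =?= T.
Delete trivial equation r(4, 3) =?= r(4, 3).
Bind T := q(one, 3). Substituting into the earlier binding gives R := r(6, r(q(one, 3), 6)).
No equations remain and no clash or occurs-check failure arose, so a unifier exists.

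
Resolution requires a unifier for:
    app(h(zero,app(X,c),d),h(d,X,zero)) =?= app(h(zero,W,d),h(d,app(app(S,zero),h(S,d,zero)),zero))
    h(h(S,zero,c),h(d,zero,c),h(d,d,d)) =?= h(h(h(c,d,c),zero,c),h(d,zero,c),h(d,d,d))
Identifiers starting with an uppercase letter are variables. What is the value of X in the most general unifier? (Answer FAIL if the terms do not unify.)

app(app(h(c,d,c),zero),h(h(c,d,c),d,zero))

Decompose app/2: h(zero,app(X,c),d) =?= h(zero,W,d),  h(d,X,zero) =?= h(d,app(app(S,zero),h(S,d,zero)),zero).
Decompose h/3: zero =?= zero,  app(X,c) =?= W,  d =?= d.
Delete trivial equation zero =?= zero.
Bind W := app(X,c); no other remaining equation mentions W.
Delete trivial equation d =?= d.
Decompose h/3: d =?= d,  X =?= app(app(S,zero),h(S,d,zero)),  zero =?= zero.
Delete trivial equation d =?= d.
Bind X := app(app(S,zero),h(S,d,zero)); no other remaining equation mentions X. Substituting into the earlier binding gives W := app(app(app(S,zero),h(S,d,zero)),c).
Delete trivial equation zero =?= zero.
Decompose h/3: h(S,zero,c) =?= h(h(c,d,c),zero,c),  h(d,zero,c) =?= h(d,zero,c),  h(d,d,d) =?= h(d,d,d).
Decompose h/3: S =?= h(c,d,c),  zero =?= zero,  c =?= c.
Bind S := h(c,d,c); no other remaining equation mentions S. Substituting into the earlier bindings gives W := app(app(app(h(c,d,c),zero),h(h(c,d,c),d,zero)),c), X := app(app(h(c,d,c),zero),h(h(c,d,c),d,zero)).
Delete trivial equation zero =?= zero.
Delete trivial equation c =?= c.
Delete trivial equation h(d,zero,c) =?= h(d,zero,c).
Delete trivial equation h(d,d,d) =?= h(d,d,d).
MGU = { W := app(app(app(h(c,d,c),zero),h(h(c,d,c),d,zero)),c), X := app(app(h(c,d,c),zero),h(h(c,d,c),d,zero)), S := h(c,d,c) }, so X := app(app(h(c,d,c),zero),h(h(c,d,c),d,zero)).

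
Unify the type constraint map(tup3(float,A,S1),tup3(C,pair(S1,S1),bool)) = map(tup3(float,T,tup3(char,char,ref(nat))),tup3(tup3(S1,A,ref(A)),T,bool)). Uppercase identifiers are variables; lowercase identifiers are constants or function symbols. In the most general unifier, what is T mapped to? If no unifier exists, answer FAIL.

Decompose map/2: tup3(float,A,S1) = tup3(float,T,tup3(char,char,ref(nat))),  tup3(C,pair(S1,S1),bool) = tup3(tup3(S1,A,ref(A)),T,bool).
Decompose tup3/3: float = float,  A = T,  S1 = tup3(char,char,ref(nat)).
Delete trivial equation float = float.
Bind A := T; substituting into the one remaining equation that mentions A gives: tup3(C,pair(S1,S1),bool) = tup3(tup3(S1,T,ref(T)),T,bool).
Bind S1 := tup3(char,char,ref(nat)); substituting into the remaining equation gives: tup3(C,pair(tup3(char,char,ref(nat)),tup3(char,char,ref(nat))),bool) = tup3(tup3(tup3(char,char,ref(nat)),T,ref(T)),T,bool).
Decompose tup3/3: C = tup3(tup3(char,char,ref(nat)),T,ref(T)),  pair(tup3(char,char,ref(nat)),tup3(char,char,ref(nat))) = T,  bool = bool.
Bind C := tup3(tup3(char,char,ref(nat)),T,ref(T)); no other remaining equation mentions C.
Bind T := pair(tup3(char,char,ref(nat)),tup3(char,char,ref(nat))); no other remaining equation mentions T. Substituting into the earlier bindings gives A := pair(tup3(char,char,ref(nat)),tup3(char,char,ref(nat))), C := tup3(tup3(char,char,ref(nat)),pair(tup3(char,char,ref(nat)),tup3(char,char,ref(nat))),ref(pair(tup3(char,char,ref(nat)),tup3(char,char,ref(nat))))).
Delete trivial equation bool = bool.
MGU = { A := pair(tup3(char,char,ref(nat)),tup3(char,char,ref(nat))), S1 := tup3(char,char,ref(nat)), C := tup3(tup3(char,char,ref(nat)),pair(tup3(char,char,ref(nat)),tup3(char,char,ref(nat))),ref(pair(tup3(char,char,ref(nat)),tup3(char,char,ref(nat))))), T := pair(tup3(char,char,ref(nat)),tup3(char,char,ref(nat))) }, so T := pair(tup3(char,char,ref(nat)),tup3(char,char,ref(nat))).

pair(tup3(char,char,ref(nat)),tup3(char,char,ref(nat)))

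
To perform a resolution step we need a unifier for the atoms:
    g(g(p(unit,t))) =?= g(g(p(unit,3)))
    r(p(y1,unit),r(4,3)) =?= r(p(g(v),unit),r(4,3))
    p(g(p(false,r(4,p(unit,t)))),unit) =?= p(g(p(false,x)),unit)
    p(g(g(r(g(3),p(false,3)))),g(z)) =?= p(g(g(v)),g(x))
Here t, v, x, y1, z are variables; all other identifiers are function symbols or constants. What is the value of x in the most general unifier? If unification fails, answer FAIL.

r(4,p(unit,3))

Decompose g/1: g(p(unit,t)) =?= g(p(unit,3)).
Decompose g/1: p(unit,t) =?= p(unit,3).
Decompose p/2: unit =?= unit,  t =?= 3.
Delete trivial equation unit =?= unit.
Bind t := 3; substituting into the one remaining equation that mentions t gives: p(g(p(false,r(4,p(unit,3)))),unit) =?= p(g(p(false,x)),unit).
Decompose r/2: p(y1,unit) =?= p(g(v),unit),  r(4,3) =?= r(4,3).
Decompose p/2: y1 =?= g(v),  unit =?= unit.
Bind y1 := g(v); no other remaining equation mentions y1.
Delete trivial equation unit =?= unit.
Delete trivial equation r(4,3) =?= r(4,3).
Decompose p/2: g(p(false,r(4,p(unit,3)))) =?= g(p(false,x)),  unit =?= unit.
Decompose g/1: p(false,r(4,p(unit,3))) =?= p(false,x).
Decompose p/2: false =?= false,  r(4,p(unit,3)) =?= x.
Delete trivial equation false =?= false.
Bind x := r(4,p(unit,3)); substituting into the one remaining equation that mentions x gives: p(g(g(r(g(3),p(false,3)))),g(z)) =?= p(g(g(v)),g(r(4,p(unit,3)))).
Delete trivial equation unit =?= unit.
Decompose p/2: g(g(r(g(3),p(false,3)))) =?= g(g(v)),  g(z) =?= g(r(4,p(unit,3))).
Decompose g/1: g(r(g(3),p(false,3))) =?= g(v).
Decompose g/1: r(g(3),p(false,3)) =?= v.
Bind v := r(g(3),p(false,3)); no other remaining equation mentions v. Substituting into the earlier binding gives y1 := g(r(g(3),p(false,3))).
Decompose g/1: z =?= r(4,p(unit,3)).
Bind z := r(4,p(unit,3)).
MGU = { t ↦ 3, y1 ↦ g(r(g(3),p(false,3))), x ↦ r(4,p(unit,3)), v ↦ r(g(3),p(false,3)), z ↦ r(4,p(unit,3)) }, so x ↦ r(4,p(unit,3)).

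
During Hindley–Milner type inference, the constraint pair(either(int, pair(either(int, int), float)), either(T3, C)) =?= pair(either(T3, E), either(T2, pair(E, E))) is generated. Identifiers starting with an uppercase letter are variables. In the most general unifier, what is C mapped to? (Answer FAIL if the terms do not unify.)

pair(pair(either(int, int), float), pair(either(int, int), float))

Decompose pair/2: either(int, pair(either(int, int), float)) =?= either(T3, E),  either(T3, C) =?= either(T2, pair(E, E)).
Decompose either/2: int =?= T3,  pair(either(int, int), float) =?= E.
Bind T3 := int; substituting into the one remaining equation that mentions T3 gives: either(int, C) =?= either(T2, pair(E, E)).
Bind E := pair(either(int, int), float); substituting into the remaining equation gives: either(int, C) =?= either(T2, pair(pair(either(int, int), float), pair(either(int, int), float))).
Decompose either/2: int =?= T2,  C =?= pair(pair(either(int, int), float), pair(either(int, int), float)).
Bind T2 := int; no other remaining equation mentions T2.
Bind C := pair(pair(either(int, int), float), pair(either(int, int), float)).
MGU = { T3 -> int, E -> pair(either(int, int), float), T2 -> int, C -> pair(pair(either(int, int), float), pair(either(int, int), float)) }, so C -> pair(pair(either(int, int), float), pair(either(int, int), float)).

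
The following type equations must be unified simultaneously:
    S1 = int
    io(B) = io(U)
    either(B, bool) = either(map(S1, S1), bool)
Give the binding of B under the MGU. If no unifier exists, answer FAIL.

map(int, int)

Bind S1 := int; substituting into the one remaining equation that mentions S1 gives: either(B, bool) = either(map(int, int), bool).
Decompose io/1: B = U.
Bind B := U; substituting into the remaining equation gives: either(U, bool) = either(map(int, int), bool).
Decompose either/2: U = map(int, int),  bool = bool.
Bind U := map(int, int); no other remaining equation mentions U. Substituting into the earlier binding gives B := map(int, int).
Delete trivial equation bool = bool.
MGU = { S1 := int, B := map(int, int), U := map(int, int) }, so B := map(int, int).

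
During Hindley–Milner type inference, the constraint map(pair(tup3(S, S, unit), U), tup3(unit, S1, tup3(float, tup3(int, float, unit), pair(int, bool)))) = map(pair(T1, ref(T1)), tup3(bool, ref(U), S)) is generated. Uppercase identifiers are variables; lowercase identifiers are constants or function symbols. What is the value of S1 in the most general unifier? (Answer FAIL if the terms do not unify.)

FAIL

Decompose map/2: pair(tup3(S, S, unit), U) = pair(T1, ref(T1)),  tup3(unit, S1, tup3(float, tup3(int, float, unit), pair(int, bool))) = tup3(bool, ref(U), S).
Decompose pair/2: tup3(S, S, unit) = T1,  U = ref(T1).
Bind T1 := tup3(S, S, unit); substituting into the one remaining equation that mentions T1 gives: U = ref(tup3(S, S, unit)).
Bind U := ref(tup3(S, S, unit)); substituting into the remaining equation gives: tup3(unit, S1, tup3(float, tup3(int, float, unit), pair(int, bool))) = tup3(bool, ref(ref(tup3(S, S, unit))), S).
Decompose tup3/3: unit = bool,  S1 = ref(ref(tup3(S, S, unit))),  tup3(float, tup3(int, float, unit), pair(int, bool)) = S.
Clash: constants unit and bool differ; no unifier exists.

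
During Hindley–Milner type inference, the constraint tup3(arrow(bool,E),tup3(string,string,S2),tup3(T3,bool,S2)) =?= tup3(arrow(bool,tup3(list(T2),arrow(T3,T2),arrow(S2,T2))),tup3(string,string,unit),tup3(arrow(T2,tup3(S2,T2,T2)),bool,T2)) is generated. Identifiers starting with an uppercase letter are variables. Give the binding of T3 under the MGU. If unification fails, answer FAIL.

Decompose tup3/3: arrow(bool,E) =?= arrow(bool,tup3(list(T2),arrow(T3,T2),arrow(S2,T2))),  tup3(string,string,S2) =?= tup3(string,string,unit),  tup3(T3,bool,S2) =?= tup3(arrow(T2,tup3(S2,T2,T2)),bool,T2).
Decompose arrow/2: bool =?= bool,  E =?= tup3(list(T2),arrow(T3,T2),arrow(S2,T2)).
Delete trivial equation bool =?= bool.
Bind E := tup3(list(T2),arrow(T3,T2),arrow(S2,T2)); no other remaining equation mentions E.
Decompose tup3/3: string =?= string,  string =?= string,  S2 =?= unit.
Delete trivial equation string =?= string.
Delete trivial equation string =?= string.
Bind S2 := unit; substituting into the remaining equation gives: tup3(T3,bool,unit) =?= tup3(arrow(T2,tup3(unit,T2,T2)),bool,T2). Substituting into the earlier binding gives E := tup3(list(T2),arrow(T3,T2),arrow(unit,T2)).
Decompose tup3/3: T3 =?= arrow(T2,tup3(unit,T2,T2)),  bool =?= bool,  unit =?= T2.
Bind T3 := arrow(T2,tup3(unit,T2,T2)); no other remaining equation mentions T3. Substituting into the earlier binding gives E := tup3(list(T2),arrow(arrow(T2,tup3(unit,T2,T2)),T2),arrow(unit,T2)).
Delete trivial equation bool =?= bool.
Bind T2 := unit. Substituting into the earlier bindings gives E := tup3(list(unit),arrow(arrow(unit,tup3(unit,unit,unit)),unit),arrow(unit,unit)), T3 := arrow(unit,tup3(unit,unit,unit)).
MGU = { E ↦ tup3(list(unit),arrow(arrow(unit,tup3(unit,unit,unit)),unit),arrow(unit,unit)), S2 ↦ unit, T3 ↦ arrow(unit,tup3(unit,unit,unit)), T2 ↦ unit }, so T3 ↦ arrow(unit,tup3(unit,unit,unit)).

arrow(unit,tup3(unit,unit,unit))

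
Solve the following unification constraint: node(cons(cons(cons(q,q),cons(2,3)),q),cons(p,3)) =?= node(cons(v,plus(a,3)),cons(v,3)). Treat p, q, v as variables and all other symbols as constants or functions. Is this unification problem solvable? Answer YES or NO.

Decompose node/2: cons(cons(cons(q,q),cons(2,3)),q) =?= cons(v,plus(a,3)),  cons(p,3) =?= cons(v,3).
Decompose cons/2: cons(cons(q,q),cons(2,3)) =?= v,  q =?= plus(a,3).
Bind v := cons(cons(q,q),cons(2,3)); substituting into the one remaining equation that mentions v gives: cons(p,3) =?= cons(cons(cons(q,q),cons(2,3)),3).
Bind q := plus(a,3); substituting into the remaining equation gives: cons(p,3) =?= cons(cons(cons(plus(a,3),plus(a,3)),cons(2,3)),3). Substituting into the earlier binding gives v := cons(cons(plus(a,3),plus(a,3)),cons(2,3)).
Decompose cons/2: p =?= cons(cons(plus(a,3),plus(a,3)),cons(2,3)),  3 =?= 3.
Bind p := cons(cons(plus(a,3),plus(a,3)),cons(2,3)); no other remaining equation mentions p.
Delete trivial equation 3 =?= 3.
No equations remain and no clash or occurs-check failure arose, so a unifier exists.

YES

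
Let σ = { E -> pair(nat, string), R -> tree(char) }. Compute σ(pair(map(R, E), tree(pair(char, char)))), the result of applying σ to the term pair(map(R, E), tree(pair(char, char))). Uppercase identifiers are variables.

Replace each occurrence of E with pair(nat, string).
Replace each occurrence of R with tree(char).
Result: pair(map(tree(char), pair(nat, string)), tree(pair(char, char))).

pair(map(tree(char), pair(nat, string)), tree(pair(char, char)))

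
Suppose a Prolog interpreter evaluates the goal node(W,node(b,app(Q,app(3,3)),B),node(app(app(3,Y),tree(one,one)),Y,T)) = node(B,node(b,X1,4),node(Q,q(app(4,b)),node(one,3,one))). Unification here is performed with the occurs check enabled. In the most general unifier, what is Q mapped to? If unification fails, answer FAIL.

app(app(3,q(app(4,b))),tree(one,one))

Decompose node/3: W = B,  node(b,app(Q,app(3,3)),B) = node(b,X1,4),  node(app(app(3,Y),tree(one,one)),Y,T) = node(Q,q(app(4,b)),node(one,3,one)).
Bind W := B; no other remaining equation mentions W.
Decompose node/3: b = b,  app(Q,app(3,3)) = X1,  B = 4.
Delete trivial equation b = b.
Bind X1 := app(Q,app(3,3)); no other remaining equation mentions X1.
Bind B := 4; no other remaining equation mentions B. Substituting into the earlier binding gives W := 4.
Decompose node/3: app(app(3,Y),tree(one,one)) = Q,  Y = q(app(4,b)),  T = node(one,3,one).
Bind Q := app(app(3,Y),tree(one,one)); no other remaining equation mentions Q. Substituting into the earlier binding gives X1 := app(app(app(3,Y),tree(one,one)),app(3,3)).
Bind Y := q(app(4,b)); no other remaining equation mentions Y. Substituting into the earlier bindings gives X1 := app(app(app(3,q(app(4,b))),tree(one,one)),app(3,3)), Q := app(app(3,q(app(4,b))),tree(one,one)).
Bind T := node(one,3,one).
MGU = { W ↦ 4, X1 ↦ app(app(app(3,q(app(4,b))),tree(one,one)),app(3,3)), B ↦ 4, Q ↦ app(app(3,q(app(4,b))),tree(one,one)), Y ↦ q(app(4,b)), T ↦ node(one,3,one) }, so Q ↦ app(app(3,q(app(4,b))),tree(one,one)).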